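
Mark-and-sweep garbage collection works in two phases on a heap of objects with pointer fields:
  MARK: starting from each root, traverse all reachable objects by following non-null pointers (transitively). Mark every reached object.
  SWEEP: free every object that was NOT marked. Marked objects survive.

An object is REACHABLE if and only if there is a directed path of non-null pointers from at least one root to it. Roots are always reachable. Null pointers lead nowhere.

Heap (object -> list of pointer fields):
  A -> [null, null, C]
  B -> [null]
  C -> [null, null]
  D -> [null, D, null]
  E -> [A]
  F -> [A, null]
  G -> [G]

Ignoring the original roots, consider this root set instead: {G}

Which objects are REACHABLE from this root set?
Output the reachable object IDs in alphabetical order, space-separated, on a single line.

Roots: G
Mark G: refs=G, marked=G
Unmarked (collected): A B C D E F

Answer: G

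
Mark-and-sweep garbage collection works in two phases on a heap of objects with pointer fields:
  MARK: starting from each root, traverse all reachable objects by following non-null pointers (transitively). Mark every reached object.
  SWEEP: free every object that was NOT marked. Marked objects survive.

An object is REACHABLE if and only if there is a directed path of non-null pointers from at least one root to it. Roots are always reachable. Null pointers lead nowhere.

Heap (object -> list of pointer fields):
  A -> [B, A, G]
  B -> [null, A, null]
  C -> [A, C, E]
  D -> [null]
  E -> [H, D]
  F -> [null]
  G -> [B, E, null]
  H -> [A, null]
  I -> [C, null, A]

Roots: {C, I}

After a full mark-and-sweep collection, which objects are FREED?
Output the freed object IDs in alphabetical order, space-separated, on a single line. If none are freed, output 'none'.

Answer: F

Derivation:
Roots: C I
Mark C: refs=A C E, marked=C
Mark I: refs=C null A, marked=C I
Mark A: refs=B A G, marked=A C I
Mark E: refs=H D, marked=A C E I
Mark B: refs=null A null, marked=A B C E I
Mark G: refs=B E null, marked=A B C E G I
Mark H: refs=A null, marked=A B C E G H I
Mark D: refs=null, marked=A B C D E G H I
Unmarked (collected): F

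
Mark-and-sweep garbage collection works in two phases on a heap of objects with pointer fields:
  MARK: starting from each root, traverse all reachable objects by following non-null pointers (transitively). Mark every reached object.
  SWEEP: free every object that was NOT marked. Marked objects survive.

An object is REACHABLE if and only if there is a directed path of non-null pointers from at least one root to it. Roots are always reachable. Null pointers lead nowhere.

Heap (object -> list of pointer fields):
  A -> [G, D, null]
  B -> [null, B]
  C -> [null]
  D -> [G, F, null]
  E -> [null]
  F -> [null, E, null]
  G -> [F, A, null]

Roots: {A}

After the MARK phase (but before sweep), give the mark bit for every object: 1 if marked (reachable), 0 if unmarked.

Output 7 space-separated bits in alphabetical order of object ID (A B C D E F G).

Answer: 1 0 0 1 1 1 1

Derivation:
Roots: A
Mark A: refs=G D null, marked=A
Mark G: refs=F A null, marked=A G
Mark D: refs=G F null, marked=A D G
Mark F: refs=null E null, marked=A D F G
Mark E: refs=null, marked=A D E F G
Unmarked (collected): B C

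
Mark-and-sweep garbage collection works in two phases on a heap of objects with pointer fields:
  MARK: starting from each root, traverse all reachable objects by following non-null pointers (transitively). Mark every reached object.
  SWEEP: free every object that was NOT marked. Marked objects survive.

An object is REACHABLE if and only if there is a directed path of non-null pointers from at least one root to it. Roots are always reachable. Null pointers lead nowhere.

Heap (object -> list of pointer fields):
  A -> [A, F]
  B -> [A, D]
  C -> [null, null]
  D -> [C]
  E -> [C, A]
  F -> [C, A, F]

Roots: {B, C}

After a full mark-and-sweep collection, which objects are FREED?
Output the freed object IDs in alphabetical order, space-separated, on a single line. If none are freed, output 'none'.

Answer: E

Derivation:
Roots: B C
Mark B: refs=A D, marked=B
Mark C: refs=null null, marked=B C
Mark A: refs=A F, marked=A B C
Mark D: refs=C, marked=A B C D
Mark F: refs=C A F, marked=A B C D F
Unmarked (collected): E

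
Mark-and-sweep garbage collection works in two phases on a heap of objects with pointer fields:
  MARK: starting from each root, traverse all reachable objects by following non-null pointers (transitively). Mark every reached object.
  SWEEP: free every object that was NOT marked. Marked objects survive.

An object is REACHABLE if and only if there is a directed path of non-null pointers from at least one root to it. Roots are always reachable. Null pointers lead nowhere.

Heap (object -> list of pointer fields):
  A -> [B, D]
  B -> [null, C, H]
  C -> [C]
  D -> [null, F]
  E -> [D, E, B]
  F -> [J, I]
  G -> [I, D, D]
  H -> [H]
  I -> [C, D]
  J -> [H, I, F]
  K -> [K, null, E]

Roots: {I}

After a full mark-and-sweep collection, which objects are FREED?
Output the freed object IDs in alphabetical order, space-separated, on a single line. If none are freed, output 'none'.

Answer: A B E G K

Derivation:
Roots: I
Mark I: refs=C D, marked=I
Mark C: refs=C, marked=C I
Mark D: refs=null F, marked=C D I
Mark F: refs=J I, marked=C D F I
Mark J: refs=H I F, marked=C D F I J
Mark H: refs=H, marked=C D F H I J
Unmarked (collected): A B E G K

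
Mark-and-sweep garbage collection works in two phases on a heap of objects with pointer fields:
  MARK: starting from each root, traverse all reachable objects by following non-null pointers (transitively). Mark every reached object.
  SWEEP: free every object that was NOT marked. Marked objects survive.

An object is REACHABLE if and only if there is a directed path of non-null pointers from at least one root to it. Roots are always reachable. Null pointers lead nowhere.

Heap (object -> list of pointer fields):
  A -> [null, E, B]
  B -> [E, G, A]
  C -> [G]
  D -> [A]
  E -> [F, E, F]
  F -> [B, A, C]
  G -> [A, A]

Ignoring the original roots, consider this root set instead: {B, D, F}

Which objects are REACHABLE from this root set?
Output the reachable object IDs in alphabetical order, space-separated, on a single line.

Roots: B D F
Mark B: refs=E G A, marked=B
Mark D: refs=A, marked=B D
Mark F: refs=B A C, marked=B D F
Mark E: refs=F E F, marked=B D E F
Mark G: refs=A A, marked=B D E F G
Mark A: refs=null E B, marked=A B D E F G
Mark C: refs=G, marked=A B C D E F G
Unmarked (collected): (none)

Answer: A B C D E F G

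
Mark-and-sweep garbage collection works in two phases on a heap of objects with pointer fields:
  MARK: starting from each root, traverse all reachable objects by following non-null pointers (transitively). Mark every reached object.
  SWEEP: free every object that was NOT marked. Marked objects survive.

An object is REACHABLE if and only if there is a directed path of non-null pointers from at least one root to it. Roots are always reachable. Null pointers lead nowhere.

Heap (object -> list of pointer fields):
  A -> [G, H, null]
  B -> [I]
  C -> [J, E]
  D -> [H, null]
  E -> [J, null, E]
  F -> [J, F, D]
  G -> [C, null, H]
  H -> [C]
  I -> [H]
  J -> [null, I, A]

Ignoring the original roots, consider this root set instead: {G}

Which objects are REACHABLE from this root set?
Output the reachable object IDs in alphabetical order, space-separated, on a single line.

Roots: G
Mark G: refs=C null H, marked=G
Mark C: refs=J E, marked=C G
Mark H: refs=C, marked=C G H
Mark J: refs=null I A, marked=C G H J
Mark E: refs=J null E, marked=C E G H J
Mark I: refs=H, marked=C E G H I J
Mark A: refs=G H null, marked=A C E G H I J
Unmarked (collected): B D F

Answer: A C E G H I J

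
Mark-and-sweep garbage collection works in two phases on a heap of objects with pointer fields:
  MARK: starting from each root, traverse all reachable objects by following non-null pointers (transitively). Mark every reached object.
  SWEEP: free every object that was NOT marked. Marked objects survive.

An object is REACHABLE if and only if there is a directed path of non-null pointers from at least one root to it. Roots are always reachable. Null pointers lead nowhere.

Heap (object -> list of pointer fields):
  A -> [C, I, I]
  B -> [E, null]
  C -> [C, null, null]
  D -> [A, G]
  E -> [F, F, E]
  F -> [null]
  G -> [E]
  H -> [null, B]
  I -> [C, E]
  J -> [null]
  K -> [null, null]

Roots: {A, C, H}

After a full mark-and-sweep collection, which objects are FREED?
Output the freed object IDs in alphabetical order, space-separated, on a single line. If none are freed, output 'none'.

Answer: D G J K

Derivation:
Roots: A C H
Mark A: refs=C I I, marked=A
Mark C: refs=C null null, marked=A C
Mark H: refs=null B, marked=A C H
Mark I: refs=C E, marked=A C H I
Mark B: refs=E null, marked=A B C H I
Mark E: refs=F F E, marked=A B C E H I
Mark F: refs=null, marked=A B C E F H I
Unmarked (collected): D G J K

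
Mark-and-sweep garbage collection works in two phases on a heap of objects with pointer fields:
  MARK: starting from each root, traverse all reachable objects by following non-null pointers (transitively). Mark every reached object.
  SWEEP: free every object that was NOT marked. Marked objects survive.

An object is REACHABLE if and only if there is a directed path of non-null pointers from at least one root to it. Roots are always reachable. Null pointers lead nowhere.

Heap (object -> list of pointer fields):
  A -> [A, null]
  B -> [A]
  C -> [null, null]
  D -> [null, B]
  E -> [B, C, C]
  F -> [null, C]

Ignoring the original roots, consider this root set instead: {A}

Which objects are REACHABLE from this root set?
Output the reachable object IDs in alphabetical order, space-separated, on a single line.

Roots: A
Mark A: refs=A null, marked=A
Unmarked (collected): B C D E F

Answer: A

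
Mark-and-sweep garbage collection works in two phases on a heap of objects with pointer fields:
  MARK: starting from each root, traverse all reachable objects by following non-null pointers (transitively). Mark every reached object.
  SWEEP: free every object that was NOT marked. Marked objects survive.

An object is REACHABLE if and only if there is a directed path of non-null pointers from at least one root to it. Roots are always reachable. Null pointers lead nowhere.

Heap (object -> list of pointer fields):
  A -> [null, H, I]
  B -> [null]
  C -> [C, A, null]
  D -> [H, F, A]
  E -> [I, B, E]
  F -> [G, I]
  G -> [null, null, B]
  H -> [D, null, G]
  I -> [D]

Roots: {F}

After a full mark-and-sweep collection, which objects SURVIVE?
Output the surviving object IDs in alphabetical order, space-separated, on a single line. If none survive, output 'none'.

Answer: A B D F G H I

Derivation:
Roots: F
Mark F: refs=G I, marked=F
Mark G: refs=null null B, marked=F G
Mark I: refs=D, marked=F G I
Mark B: refs=null, marked=B F G I
Mark D: refs=H F A, marked=B D F G I
Mark H: refs=D null G, marked=B D F G H I
Mark A: refs=null H I, marked=A B D F G H I
Unmarked (collected): C E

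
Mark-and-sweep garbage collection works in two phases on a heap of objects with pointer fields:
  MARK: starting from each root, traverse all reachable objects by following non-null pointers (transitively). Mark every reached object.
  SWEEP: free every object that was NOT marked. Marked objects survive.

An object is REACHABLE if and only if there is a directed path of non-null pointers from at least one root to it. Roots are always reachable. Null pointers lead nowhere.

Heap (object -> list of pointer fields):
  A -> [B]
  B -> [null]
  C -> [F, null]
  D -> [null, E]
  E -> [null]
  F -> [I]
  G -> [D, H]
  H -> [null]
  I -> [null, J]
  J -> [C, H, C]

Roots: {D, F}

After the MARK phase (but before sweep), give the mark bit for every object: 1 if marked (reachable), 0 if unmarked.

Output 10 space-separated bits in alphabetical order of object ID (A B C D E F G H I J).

Answer: 0 0 1 1 1 1 0 1 1 1

Derivation:
Roots: D F
Mark D: refs=null E, marked=D
Mark F: refs=I, marked=D F
Mark E: refs=null, marked=D E F
Mark I: refs=null J, marked=D E F I
Mark J: refs=C H C, marked=D E F I J
Mark C: refs=F null, marked=C D E F I J
Mark H: refs=null, marked=C D E F H I J
Unmarked (collected): A B G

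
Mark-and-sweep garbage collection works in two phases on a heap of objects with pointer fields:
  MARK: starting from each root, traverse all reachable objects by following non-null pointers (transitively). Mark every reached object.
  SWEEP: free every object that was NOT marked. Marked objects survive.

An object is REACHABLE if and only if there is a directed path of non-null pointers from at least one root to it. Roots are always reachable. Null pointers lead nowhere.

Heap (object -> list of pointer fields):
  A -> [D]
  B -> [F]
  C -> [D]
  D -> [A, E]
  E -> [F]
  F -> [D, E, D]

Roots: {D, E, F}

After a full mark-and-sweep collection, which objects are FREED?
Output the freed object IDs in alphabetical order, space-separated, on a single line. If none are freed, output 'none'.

Roots: D E F
Mark D: refs=A E, marked=D
Mark E: refs=F, marked=D E
Mark F: refs=D E D, marked=D E F
Mark A: refs=D, marked=A D E F
Unmarked (collected): B C

Answer: B C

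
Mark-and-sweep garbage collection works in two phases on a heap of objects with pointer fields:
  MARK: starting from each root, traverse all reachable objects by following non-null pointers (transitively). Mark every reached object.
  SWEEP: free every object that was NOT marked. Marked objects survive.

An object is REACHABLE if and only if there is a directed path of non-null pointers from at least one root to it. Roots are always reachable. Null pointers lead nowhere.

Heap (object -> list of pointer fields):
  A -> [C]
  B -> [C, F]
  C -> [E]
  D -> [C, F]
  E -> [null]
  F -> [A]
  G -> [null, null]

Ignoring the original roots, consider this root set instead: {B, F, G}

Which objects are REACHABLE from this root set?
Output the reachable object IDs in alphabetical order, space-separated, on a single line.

Answer: A B C E F G

Derivation:
Roots: B F G
Mark B: refs=C F, marked=B
Mark F: refs=A, marked=B F
Mark G: refs=null null, marked=B F G
Mark C: refs=E, marked=B C F G
Mark A: refs=C, marked=A B C F G
Mark E: refs=null, marked=A B C E F G
Unmarked (collected): D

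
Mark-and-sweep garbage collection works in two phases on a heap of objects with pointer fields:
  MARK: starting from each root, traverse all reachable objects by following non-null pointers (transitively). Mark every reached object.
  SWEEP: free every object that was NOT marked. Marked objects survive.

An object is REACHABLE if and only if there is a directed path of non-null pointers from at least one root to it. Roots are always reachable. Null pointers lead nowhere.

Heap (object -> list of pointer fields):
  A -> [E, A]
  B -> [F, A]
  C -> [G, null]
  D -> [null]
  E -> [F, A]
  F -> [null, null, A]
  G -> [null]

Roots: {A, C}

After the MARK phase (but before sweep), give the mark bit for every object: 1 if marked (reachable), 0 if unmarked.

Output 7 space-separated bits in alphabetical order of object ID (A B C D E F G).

Answer: 1 0 1 0 1 1 1

Derivation:
Roots: A C
Mark A: refs=E A, marked=A
Mark C: refs=G null, marked=A C
Mark E: refs=F A, marked=A C E
Mark G: refs=null, marked=A C E G
Mark F: refs=null null A, marked=A C E F G
Unmarked (collected): B D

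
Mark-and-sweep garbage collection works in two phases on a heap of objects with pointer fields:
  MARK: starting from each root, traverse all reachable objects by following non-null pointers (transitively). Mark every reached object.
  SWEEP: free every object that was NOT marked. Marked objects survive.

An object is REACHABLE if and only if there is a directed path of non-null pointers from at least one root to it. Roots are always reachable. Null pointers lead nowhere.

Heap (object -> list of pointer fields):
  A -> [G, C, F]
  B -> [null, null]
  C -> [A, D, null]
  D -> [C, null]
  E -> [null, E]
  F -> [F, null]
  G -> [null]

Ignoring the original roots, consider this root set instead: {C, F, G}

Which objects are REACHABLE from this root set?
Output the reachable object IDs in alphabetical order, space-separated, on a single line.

Roots: C F G
Mark C: refs=A D null, marked=C
Mark F: refs=F null, marked=C F
Mark G: refs=null, marked=C F G
Mark A: refs=G C F, marked=A C F G
Mark D: refs=C null, marked=A C D F G
Unmarked (collected): B E

Answer: A C D F G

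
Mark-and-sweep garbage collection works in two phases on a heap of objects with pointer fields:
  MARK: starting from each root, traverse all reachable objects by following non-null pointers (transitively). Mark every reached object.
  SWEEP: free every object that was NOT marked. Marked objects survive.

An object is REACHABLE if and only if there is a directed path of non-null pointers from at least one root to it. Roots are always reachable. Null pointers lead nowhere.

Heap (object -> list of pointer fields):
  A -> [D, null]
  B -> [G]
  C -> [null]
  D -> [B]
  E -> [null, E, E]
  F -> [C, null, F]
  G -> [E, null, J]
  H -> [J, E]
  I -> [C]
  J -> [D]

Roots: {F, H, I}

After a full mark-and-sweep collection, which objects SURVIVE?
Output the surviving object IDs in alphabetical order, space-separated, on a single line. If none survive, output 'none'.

Roots: F H I
Mark F: refs=C null F, marked=F
Mark H: refs=J E, marked=F H
Mark I: refs=C, marked=F H I
Mark C: refs=null, marked=C F H I
Mark J: refs=D, marked=C F H I J
Mark E: refs=null E E, marked=C E F H I J
Mark D: refs=B, marked=C D E F H I J
Mark B: refs=G, marked=B C D E F H I J
Mark G: refs=E null J, marked=B C D E F G H I J
Unmarked (collected): A

Answer: B C D E F G H I J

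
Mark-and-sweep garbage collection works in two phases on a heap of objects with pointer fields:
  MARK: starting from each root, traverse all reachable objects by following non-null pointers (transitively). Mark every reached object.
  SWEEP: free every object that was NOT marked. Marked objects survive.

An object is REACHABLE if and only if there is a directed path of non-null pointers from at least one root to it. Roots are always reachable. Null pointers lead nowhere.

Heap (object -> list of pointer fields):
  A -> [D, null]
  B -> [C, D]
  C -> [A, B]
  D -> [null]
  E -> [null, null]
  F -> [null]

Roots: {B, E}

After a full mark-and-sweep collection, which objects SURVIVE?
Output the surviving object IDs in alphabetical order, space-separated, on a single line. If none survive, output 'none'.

Roots: B E
Mark B: refs=C D, marked=B
Mark E: refs=null null, marked=B E
Mark C: refs=A B, marked=B C E
Mark D: refs=null, marked=B C D E
Mark A: refs=D null, marked=A B C D E
Unmarked (collected): F

Answer: A B C D E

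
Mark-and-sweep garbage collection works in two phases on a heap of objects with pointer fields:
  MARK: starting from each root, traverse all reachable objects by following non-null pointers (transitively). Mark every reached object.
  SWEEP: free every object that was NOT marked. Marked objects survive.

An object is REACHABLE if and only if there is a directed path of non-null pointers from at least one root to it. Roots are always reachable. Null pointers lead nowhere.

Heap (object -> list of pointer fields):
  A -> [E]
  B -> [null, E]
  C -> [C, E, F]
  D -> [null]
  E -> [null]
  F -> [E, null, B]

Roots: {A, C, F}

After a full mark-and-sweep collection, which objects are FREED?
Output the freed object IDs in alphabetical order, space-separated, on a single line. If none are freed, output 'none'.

Answer: D

Derivation:
Roots: A C F
Mark A: refs=E, marked=A
Mark C: refs=C E F, marked=A C
Mark F: refs=E null B, marked=A C F
Mark E: refs=null, marked=A C E F
Mark B: refs=null E, marked=A B C E F
Unmarked (collected): D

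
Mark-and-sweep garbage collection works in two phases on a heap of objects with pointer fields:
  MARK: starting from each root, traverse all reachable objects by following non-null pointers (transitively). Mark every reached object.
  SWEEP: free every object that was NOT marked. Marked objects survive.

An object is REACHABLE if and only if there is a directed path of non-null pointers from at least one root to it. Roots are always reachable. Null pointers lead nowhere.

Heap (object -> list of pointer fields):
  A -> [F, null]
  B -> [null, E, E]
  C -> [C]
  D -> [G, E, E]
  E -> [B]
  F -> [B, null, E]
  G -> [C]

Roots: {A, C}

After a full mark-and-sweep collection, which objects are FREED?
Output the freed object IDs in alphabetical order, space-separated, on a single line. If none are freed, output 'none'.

Answer: D G

Derivation:
Roots: A C
Mark A: refs=F null, marked=A
Mark C: refs=C, marked=A C
Mark F: refs=B null E, marked=A C F
Mark B: refs=null E E, marked=A B C F
Mark E: refs=B, marked=A B C E F
Unmarked (collected): D G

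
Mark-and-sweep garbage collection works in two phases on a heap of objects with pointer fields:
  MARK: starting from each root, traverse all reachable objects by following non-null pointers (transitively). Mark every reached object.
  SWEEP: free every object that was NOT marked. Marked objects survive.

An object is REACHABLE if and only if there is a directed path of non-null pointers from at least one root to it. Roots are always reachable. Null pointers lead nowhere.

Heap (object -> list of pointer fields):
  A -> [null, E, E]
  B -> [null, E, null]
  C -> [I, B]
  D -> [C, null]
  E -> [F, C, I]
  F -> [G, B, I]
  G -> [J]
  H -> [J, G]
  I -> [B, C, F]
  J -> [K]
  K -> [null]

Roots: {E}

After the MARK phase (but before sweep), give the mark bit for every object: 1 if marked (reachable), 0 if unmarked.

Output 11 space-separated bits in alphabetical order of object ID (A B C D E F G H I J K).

Roots: E
Mark E: refs=F C I, marked=E
Mark F: refs=G B I, marked=E F
Mark C: refs=I B, marked=C E F
Mark I: refs=B C F, marked=C E F I
Mark G: refs=J, marked=C E F G I
Mark B: refs=null E null, marked=B C E F G I
Mark J: refs=K, marked=B C E F G I J
Mark K: refs=null, marked=B C E F G I J K
Unmarked (collected): A D H

Answer: 0 1 1 0 1 1 1 0 1 1 1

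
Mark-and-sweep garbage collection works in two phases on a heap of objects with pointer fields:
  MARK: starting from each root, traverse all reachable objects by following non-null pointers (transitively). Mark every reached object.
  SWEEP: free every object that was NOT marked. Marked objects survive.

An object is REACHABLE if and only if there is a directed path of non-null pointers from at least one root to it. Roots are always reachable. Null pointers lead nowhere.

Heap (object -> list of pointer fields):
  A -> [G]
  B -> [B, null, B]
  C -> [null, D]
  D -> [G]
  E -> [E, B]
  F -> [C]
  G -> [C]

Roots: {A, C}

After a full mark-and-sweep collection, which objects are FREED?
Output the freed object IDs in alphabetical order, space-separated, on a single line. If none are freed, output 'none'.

Answer: B E F

Derivation:
Roots: A C
Mark A: refs=G, marked=A
Mark C: refs=null D, marked=A C
Mark G: refs=C, marked=A C G
Mark D: refs=G, marked=A C D G
Unmarked (collected): B E F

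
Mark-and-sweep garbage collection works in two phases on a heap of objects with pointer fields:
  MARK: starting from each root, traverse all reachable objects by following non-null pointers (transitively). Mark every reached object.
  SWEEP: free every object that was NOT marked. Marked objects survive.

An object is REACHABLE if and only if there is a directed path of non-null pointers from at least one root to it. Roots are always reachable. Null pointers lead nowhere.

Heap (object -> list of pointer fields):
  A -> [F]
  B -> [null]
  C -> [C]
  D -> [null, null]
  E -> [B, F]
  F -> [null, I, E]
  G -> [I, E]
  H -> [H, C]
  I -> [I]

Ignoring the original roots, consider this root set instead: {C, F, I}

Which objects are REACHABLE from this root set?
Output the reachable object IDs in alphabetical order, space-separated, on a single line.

Answer: B C E F I

Derivation:
Roots: C F I
Mark C: refs=C, marked=C
Mark F: refs=null I E, marked=C F
Mark I: refs=I, marked=C F I
Mark E: refs=B F, marked=C E F I
Mark B: refs=null, marked=B C E F I
Unmarked (collected): A D G H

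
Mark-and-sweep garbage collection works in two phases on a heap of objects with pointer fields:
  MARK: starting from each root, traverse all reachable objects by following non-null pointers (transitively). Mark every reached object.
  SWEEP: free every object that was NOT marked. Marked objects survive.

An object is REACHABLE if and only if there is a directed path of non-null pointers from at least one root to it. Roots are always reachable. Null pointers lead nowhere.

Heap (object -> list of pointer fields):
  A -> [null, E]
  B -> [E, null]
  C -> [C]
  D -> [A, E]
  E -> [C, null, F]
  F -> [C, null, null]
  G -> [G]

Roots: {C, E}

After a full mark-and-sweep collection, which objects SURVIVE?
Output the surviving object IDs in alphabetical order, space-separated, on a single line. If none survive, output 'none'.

Roots: C E
Mark C: refs=C, marked=C
Mark E: refs=C null F, marked=C E
Mark F: refs=C null null, marked=C E F
Unmarked (collected): A B D G

Answer: C E F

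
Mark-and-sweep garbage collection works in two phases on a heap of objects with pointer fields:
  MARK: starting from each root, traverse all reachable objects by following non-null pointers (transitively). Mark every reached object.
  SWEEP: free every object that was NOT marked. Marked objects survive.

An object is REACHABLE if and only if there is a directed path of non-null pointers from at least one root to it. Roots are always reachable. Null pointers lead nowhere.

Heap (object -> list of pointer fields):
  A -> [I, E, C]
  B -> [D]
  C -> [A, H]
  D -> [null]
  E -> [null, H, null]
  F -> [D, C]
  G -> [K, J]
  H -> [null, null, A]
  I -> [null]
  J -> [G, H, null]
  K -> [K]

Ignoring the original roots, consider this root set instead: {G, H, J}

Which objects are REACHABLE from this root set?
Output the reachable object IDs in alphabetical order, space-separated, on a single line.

Answer: A C E G H I J K

Derivation:
Roots: G H J
Mark G: refs=K J, marked=G
Mark H: refs=null null A, marked=G H
Mark J: refs=G H null, marked=G H J
Mark K: refs=K, marked=G H J K
Mark A: refs=I E C, marked=A G H J K
Mark I: refs=null, marked=A G H I J K
Mark E: refs=null H null, marked=A E G H I J K
Mark C: refs=A H, marked=A C E G H I J K
Unmarked (collected): B D F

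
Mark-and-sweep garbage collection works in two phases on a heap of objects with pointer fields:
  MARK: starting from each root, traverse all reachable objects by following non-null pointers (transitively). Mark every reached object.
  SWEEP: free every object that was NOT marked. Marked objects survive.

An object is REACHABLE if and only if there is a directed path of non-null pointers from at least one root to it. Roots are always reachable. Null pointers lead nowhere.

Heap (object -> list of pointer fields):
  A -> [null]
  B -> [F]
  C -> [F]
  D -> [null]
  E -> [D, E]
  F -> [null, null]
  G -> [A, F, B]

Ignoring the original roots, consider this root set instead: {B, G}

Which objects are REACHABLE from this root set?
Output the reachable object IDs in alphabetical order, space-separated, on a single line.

Roots: B G
Mark B: refs=F, marked=B
Mark G: refs=A F B, marked=B G
Mark F: refs=null null, marked=B F G
Mark A: refs=null, marked=A B F G
Unmarked (collected): C D E

Answer: A B F G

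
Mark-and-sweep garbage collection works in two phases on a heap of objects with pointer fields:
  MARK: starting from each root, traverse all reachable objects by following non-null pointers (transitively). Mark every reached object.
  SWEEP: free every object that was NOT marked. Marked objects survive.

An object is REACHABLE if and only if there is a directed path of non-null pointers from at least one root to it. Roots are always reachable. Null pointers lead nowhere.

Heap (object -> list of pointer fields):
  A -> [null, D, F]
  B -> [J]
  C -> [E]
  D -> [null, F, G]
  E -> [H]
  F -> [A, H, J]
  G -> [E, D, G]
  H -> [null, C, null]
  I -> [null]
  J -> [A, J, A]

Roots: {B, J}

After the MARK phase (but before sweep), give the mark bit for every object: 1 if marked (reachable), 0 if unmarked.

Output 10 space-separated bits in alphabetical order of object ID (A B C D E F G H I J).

Answer: 1 1 1 1 1 1 1 1 0 1

Derivation:
Roots: B J
Mark B: refs=J, marked=B
Mark J: refs=A J A, marked=B J
Mark A: refs=null D F, marked=A B J
Mark D: refs=null F G, marked=A B D J
Mark F: refs=A H J, marked=A B D F J
Mark G: refs=E D G, marked=A B D F G J
Mark H: refs=null C null, marked=A B D F G H J
Mark E: refs=H, marked=A B D E F G H J
Mark C: refs=E, marked=A B C D E F G H J
Unmarked (collected): I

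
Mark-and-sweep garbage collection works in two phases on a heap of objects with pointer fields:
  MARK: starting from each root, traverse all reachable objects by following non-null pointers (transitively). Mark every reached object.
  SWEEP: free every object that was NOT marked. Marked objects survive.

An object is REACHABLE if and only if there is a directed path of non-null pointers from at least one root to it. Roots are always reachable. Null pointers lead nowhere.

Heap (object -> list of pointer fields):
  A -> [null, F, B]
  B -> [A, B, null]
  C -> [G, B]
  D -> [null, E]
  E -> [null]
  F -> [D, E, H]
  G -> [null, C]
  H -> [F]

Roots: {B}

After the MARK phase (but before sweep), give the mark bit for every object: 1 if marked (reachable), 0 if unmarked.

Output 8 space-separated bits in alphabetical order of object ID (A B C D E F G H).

Roots: B
Mark B: refs=A B null, marked=B
Mark A: refs=null F B, marked=A B
Mark F: refs=D E H, marked=A B F
Mark D: refs=null E, marked=A B D F
Mark E: refs=null, marked=A B D E F
Mark H: refs=F, marked=A B D E F H
Unmarked (collected): C G

Answer: 1 1 0 1 1 1 0 1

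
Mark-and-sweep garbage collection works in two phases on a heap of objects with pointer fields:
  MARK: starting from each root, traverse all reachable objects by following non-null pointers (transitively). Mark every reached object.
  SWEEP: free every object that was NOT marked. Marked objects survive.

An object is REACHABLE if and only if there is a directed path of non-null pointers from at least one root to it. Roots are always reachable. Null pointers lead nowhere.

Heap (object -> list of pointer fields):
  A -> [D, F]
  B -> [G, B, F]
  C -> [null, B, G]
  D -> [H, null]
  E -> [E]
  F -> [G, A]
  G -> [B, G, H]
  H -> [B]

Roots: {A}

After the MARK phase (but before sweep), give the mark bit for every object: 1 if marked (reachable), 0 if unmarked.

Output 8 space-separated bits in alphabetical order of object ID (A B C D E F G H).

Roots: A
Mark A: refs=D F, marked=A
Mark D: refs=H null, marked=A D
Mark F: refs=G A, marked=A D F
Mark H: refs=B, marked=A D F H
Mark G: refs=B G H, marked=A D F G H
Mark B: refs=G B F, marked=A B D F G H
Unmarked (collected): C E

Answer: 1 1 0 1 0 1 1 1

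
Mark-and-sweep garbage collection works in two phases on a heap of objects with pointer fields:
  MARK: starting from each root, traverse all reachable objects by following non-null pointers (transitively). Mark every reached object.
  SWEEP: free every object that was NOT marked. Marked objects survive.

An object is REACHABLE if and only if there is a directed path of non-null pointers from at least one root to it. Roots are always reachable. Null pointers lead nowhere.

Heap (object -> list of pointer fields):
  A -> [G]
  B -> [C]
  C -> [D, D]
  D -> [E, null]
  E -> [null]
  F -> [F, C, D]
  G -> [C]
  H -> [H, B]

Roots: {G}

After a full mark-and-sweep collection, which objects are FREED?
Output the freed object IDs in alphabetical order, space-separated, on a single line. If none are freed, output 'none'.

Roots: G
Mark G: refs=C, marked=G
Mark C: refs=D D, marked=C G
Mark D: refs=E null, marked=C D G
Mark E: refs=null, marked=C D E G
Unmarked (collected): A B F H

Answer: A B F H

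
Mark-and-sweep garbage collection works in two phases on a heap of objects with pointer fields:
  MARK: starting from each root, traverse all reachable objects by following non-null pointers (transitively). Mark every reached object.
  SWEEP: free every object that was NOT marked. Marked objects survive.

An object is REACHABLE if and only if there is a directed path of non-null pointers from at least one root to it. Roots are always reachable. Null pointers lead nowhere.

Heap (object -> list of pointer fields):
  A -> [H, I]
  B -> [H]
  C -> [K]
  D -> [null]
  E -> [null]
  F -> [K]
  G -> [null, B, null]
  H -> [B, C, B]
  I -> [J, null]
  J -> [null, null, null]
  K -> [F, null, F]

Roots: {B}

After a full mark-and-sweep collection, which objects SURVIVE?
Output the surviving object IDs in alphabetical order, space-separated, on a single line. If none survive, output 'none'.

Roots: B
Mark B: refs=H, marked=B
Mark H: refs=B C B, marked=B H
Mark C: refs=K, marked=B C H
Mark K: refs=F null F, marked=B C H K
Mark F: refs=K, marked=B C F H K
Unmarked (collected): A D E G I J

Answer: B C F H K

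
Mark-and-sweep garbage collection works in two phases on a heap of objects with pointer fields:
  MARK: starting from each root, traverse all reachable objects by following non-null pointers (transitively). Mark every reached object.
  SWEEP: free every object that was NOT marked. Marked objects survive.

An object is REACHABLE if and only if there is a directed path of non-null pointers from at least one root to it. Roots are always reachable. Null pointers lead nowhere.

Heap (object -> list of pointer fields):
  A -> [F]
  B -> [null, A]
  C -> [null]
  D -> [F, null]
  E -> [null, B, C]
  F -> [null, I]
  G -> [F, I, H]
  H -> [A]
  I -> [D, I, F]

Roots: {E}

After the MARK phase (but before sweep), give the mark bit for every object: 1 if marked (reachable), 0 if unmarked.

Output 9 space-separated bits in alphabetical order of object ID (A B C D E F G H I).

Answer: 1 1 1 1 1 1 0 0 1

Derivation:
Roots: E
Mark E: refs=null B C, marked=E
Mark B: refs=null A, marked=B E
Mark C: refs=null, marked=B C E
Mark A: refs=F, marked=A B C E
Mark F: refs=null I, marked=A B C E F
Mark I: refs=D I F, marked=A B C E F I
Mark D: refs=F null, marked=A B C D E F I
Unmarked (collected): G H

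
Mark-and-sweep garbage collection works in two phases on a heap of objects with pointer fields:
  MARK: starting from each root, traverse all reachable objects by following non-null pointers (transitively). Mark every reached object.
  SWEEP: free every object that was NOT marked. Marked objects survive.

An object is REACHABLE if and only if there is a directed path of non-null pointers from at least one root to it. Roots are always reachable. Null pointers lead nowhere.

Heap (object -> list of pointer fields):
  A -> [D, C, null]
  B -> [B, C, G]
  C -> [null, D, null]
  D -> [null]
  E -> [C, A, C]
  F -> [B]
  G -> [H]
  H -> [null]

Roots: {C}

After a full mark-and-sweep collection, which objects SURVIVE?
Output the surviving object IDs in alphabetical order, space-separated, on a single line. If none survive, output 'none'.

Roots: C
Mark C: refs=null D null, marked=C
Mark D: refs=null, marked=C D
Unmarked (collected): A B E F G H

Answer: C D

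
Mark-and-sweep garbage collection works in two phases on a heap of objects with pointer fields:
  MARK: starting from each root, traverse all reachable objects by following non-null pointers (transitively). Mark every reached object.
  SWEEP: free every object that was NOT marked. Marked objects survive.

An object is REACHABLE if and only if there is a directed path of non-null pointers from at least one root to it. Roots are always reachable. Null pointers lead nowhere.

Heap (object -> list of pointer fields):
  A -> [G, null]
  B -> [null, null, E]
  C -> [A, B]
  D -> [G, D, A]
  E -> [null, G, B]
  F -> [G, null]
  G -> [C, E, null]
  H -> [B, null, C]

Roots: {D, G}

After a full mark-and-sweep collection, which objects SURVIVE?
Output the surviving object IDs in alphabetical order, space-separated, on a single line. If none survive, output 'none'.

Roots: D G
Mark D: refs=G D A, marked=D
Mark G: refs=C E null, marked=D G
Mark A: refs=G null, marked=A D G
Mark C: refs=A B, marked=A C D G
Mark E: refs=null G B, marked=A C D E G
Mark B: refs=null null E, marked=A B C D E G
Unmarked (collected): F H

Answer: A B C D E G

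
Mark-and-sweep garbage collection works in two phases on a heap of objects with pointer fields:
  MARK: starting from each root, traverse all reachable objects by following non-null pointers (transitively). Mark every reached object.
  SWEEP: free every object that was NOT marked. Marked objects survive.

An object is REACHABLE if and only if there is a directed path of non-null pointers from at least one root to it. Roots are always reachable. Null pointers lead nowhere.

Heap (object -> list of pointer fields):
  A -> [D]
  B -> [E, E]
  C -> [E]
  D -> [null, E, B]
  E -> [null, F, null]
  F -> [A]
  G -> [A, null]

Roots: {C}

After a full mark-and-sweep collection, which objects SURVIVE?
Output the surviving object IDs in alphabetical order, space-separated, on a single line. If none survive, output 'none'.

Answer: A B C D E F

Derivation:
Roots: C
Mark C: refs=E, marked=C
Mark E: refs=null F null, marked=C E
Mark F: refs=A, marked=C E F
Mark A: refs=D, marked=A C E F
Mark D: refs=null E B, marked=A C D E F
Mark B: refs=E E, marked=A B C D E F
Unmarked (collected): G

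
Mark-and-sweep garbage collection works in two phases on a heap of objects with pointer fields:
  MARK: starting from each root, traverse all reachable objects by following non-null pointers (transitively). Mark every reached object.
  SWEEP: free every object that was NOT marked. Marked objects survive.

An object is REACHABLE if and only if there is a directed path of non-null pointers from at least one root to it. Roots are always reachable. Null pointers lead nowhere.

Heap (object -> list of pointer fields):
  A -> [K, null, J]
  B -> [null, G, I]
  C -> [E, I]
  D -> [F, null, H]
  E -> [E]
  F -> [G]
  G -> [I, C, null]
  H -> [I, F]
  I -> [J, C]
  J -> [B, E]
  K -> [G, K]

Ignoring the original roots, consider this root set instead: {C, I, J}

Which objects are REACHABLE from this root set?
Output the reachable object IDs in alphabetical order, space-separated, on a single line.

Roots: C I J
Mark C: refs=E I, marked=C
Mark I: refs=J C, marked=C I
Mark J: refs=B E, marked=C I J
Mark E: refs=E, marked=C E I J
Mark B: refs=null G I, marked=B C E I J
Mark G: refs=I C null, marked=B C E G I J
Unmarked (collected): A D F H K

Answer: B C E G I J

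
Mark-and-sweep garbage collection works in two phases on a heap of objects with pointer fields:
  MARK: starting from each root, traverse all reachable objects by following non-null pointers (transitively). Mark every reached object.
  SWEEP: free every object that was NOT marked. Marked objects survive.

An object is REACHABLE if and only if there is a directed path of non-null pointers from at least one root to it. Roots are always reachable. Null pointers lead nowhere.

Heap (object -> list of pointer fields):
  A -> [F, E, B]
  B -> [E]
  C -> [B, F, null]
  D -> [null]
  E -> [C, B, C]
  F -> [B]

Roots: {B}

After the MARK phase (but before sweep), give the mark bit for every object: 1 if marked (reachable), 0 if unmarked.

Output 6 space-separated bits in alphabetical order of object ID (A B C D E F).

Roots: B
Mark B: refs=E, marked=B
Mark E: refs=C B C, marked=B E
Mark C: refs=B F null, marked=B C E
Mark F: refs=B, marked=B C E F
Unmarked (collected): A D

Answer: 0 1 1 0 1 1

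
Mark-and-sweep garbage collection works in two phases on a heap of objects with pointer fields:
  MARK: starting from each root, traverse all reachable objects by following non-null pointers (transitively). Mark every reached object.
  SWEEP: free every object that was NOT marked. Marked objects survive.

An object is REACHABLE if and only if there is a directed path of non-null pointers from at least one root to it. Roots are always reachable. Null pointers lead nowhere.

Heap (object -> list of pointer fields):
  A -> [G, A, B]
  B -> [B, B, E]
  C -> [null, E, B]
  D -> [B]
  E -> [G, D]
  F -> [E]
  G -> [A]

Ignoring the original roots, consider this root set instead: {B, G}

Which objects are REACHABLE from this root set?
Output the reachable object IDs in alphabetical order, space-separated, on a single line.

Roots: B G
Mark B: refs=B B E, marked=B
Mark G: refs=A, marked=B G
Mark E: refs=G D, marked=B E G
Mark A: refs=G A B, marked=A B E G
Mark D: refs=B, marked=A B D E G
Unmarked (collected): C F

Answer: A B D E G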